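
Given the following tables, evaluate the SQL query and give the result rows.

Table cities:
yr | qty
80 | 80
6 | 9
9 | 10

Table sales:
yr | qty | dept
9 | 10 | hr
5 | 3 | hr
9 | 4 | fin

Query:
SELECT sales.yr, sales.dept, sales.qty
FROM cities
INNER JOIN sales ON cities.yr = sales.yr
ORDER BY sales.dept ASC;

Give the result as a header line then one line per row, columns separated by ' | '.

== RESULT ==
sales.yr | sales.dept | sales.qty
9 | fin | 4
9 | hr | 10

Derivation:
After JOIN sales (2 rows):
cities.yr | cities.qty | sales.yr | sales.qty | sales.dept
9 | 10 | 9 | 10 | hr
9 | 10 | 9 | 4 | fin
After SELECT (2 rows):
sales.yr | sales.dept | sales.qty
9 | hr | 10
9 | fin | 4
After ORDER BY (2 rows):
sales.yr | sales.dept | sales.qty
9 | fin | 4
9 | hr | 10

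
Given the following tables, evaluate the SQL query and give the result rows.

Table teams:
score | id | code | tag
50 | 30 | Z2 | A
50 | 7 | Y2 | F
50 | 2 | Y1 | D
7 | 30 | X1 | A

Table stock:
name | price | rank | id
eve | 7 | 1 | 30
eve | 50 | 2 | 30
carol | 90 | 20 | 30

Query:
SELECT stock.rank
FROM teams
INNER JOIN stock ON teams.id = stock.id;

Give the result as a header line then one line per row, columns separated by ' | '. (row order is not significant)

After JOIN stock (6 rows):
teams.score | teams.id | teams.code | teams.tag | stock.name | stock.price | stock.rank | stock.id
50 | 30 | Z2 | A | eve | 7 | 1 | 30
50 | 30 | Z2 | A | eve | 50 | 2 | 30
50 | 30 | Z2 | A | carol | 90 | 20 | 30
7 | 30 | X1 | A | eve | 7 | 1 | 30
7 | 30 | X1 | A | eve | 50 | 2 | 30
7 | 30 | X1 | A | carol | 90 | 20 | 30
After SELECT (6 rows):
stock.rank
1
2
20
1
2
20

== RESULT ==
stock.rank
1
2
20
1
2
20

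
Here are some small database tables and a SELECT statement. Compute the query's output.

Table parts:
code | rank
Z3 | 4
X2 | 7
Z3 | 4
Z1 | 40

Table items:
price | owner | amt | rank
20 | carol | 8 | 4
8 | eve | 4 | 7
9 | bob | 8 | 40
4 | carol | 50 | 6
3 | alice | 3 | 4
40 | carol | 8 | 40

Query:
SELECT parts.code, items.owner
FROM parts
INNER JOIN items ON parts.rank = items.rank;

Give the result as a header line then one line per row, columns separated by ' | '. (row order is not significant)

== RESULT ==
parts.code | items.owner
Z3 | carol
Z3 | alice
X2 | eve
Z3 | carol
Z3 | alice
Z1 | bob
Z1 | carol

Derivation:
After JOIN items (7 rows):
parts.code | parts.rank | items.price | items.owner | items.amt | items.rank
Z3 | 4 | 20 | carol | 8 | 4
Z3 | 4 | 3 | alice | 3 | 4
X2 | 7 | 8 | eve | 4 | 7
Z3 | 4 | 20 | carol | 8 | 4
Z3 | 4 | 3 | alice | 3 | 4
Z1 | 40 | 9 | bob | 8 | 40
Z1 | 40 | 40 | carol | 8 | 40
After SELECT (7 rows):
parts.code | items.owner
Z3 | carol
Z3 | alice
X2 | eve
Z3 | carol
Z3 | alice
Z1 | bob
Z1 | carol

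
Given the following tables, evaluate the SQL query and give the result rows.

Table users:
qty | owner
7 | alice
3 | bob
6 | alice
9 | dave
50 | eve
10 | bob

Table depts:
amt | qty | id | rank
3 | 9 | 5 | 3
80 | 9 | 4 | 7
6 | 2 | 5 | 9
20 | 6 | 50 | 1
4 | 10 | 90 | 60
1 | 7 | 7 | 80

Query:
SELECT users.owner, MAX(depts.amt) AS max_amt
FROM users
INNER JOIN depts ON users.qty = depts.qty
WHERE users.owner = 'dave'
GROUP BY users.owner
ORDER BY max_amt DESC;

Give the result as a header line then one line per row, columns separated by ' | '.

== RESULT ==
users.owner | max_amt
dave | 80

Derivation:
After JOIN depts (5 rows):
users.qty | users.owner | depts.amt | depts.qty | depts.id | depts.rank
7 | alice | 1 | 7 | 7 | 80
6 | alice | 20 | 6 | 50 | 1
9 | dave | 3 | 9 | 5 | 3
9 | dave | 80 | 9 | 4 | 7
10 | bob | 4 | 10 | 90 | 60
After WHERE (2 rows):
users.qty | users.owner | depts.amt | depts.qty | depts.id | depts.rank
9 | dave | 3 | 9 | 5 | 3
9 | dave | 80 | 9 | 4 | 7
After GROUP BY (1 rows):
users.owner | max_amt
dave | 80
After ORDER BY (1 rows):
users.owner | max_amt
dave | 80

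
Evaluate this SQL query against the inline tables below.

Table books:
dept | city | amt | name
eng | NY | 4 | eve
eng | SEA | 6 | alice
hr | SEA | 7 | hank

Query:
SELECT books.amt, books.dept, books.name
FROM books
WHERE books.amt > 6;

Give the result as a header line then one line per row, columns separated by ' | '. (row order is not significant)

== RESULT ==
books.amt | books.dept | books.name
7 | hr | hank

Derivation:
After WHERE (1 rows):
books.dept | books.city | books.amt | books.name
hr | SEA | 7 | hank
After SELECT (1 rows):
books.amt | books.dept | books.name
7 | hr | hank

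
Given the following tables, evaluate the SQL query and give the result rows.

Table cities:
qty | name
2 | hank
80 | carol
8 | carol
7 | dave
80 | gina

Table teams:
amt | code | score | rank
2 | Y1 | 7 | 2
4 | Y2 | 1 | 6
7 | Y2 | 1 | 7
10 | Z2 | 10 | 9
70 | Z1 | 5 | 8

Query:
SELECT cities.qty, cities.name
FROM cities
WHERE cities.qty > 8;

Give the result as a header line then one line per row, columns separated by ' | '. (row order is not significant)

== RESULT ==
cities.qty | cities.name
80 | carol
80 | gina

Derivation:
After WHERE (2 rows):
cities.qty | cities.name
80 | carol
80 | gina
After SELECT (2 rows):
cities.qty | cities.name
80 | carol
80 | gina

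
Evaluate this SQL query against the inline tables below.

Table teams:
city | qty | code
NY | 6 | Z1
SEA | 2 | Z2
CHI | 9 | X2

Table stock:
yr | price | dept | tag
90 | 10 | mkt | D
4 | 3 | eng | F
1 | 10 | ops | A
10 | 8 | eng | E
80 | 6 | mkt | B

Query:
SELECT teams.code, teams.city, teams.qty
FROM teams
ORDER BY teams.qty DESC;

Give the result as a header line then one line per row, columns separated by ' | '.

After SELECT (3 rows):
teams.code | teams.city | teams.qty
Z1 | NY | 6
Z2 | SEA | 2
X2 | CHI | 9
After ORDER BY (3 rows):
teams.code | teams.city | teams.qty
X2 | CHI | 9
Z1 | NY | 6
Z2 | SEA | 2

== RESULT ==
teams.code | teams.city | teams.qty
X2 | CHI | 9
Z1 | NY | 6
Z2 | SEA | 2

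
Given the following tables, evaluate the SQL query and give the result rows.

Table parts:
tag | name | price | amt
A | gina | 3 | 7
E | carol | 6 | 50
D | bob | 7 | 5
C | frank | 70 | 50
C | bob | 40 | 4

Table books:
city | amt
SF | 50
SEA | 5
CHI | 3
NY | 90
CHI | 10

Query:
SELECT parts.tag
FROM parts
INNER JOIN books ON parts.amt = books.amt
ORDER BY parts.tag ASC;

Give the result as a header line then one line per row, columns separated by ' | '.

== RESULT ==
parts.tag
C
D
E

Derivation:
After JOIN books (3 rows):
parts.tag | parts.name | parts.price | parts.amt | books.city | books.amt
E | carol | 6 | 50 | SF | 50
D | bob | 7 | 5 | SEA | 5
C | frank | 70 | 50 | SF | 50
After SELECT (3 rows):
parts.tag
E
D
C
After ORDER BY (3 rows):
parts.tag
C
D
E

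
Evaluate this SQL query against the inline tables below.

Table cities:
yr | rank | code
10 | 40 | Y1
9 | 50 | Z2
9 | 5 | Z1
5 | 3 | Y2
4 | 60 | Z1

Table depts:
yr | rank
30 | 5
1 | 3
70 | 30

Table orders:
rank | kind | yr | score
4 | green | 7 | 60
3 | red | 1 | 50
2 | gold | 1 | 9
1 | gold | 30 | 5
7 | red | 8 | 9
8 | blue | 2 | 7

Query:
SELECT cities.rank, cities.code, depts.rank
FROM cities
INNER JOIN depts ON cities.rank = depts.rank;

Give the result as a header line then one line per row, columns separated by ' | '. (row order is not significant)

After JOIN depts (2 rows):
cities.yr | cities.rank | cities.code | depts.yr | depts.rank
9 | 5 | Z1 | 30 | 5
5 | 3 | Y2 | 1 | 3
After SELECT (2 rows):
cities.rank | cities.code | depts.rank
5 | Z1 | 5
3 | Y2 | 3

== RESULT ==
cities.rank | cities.code | depts.rank
5 | Z1 | 5
3 | Y2 | 3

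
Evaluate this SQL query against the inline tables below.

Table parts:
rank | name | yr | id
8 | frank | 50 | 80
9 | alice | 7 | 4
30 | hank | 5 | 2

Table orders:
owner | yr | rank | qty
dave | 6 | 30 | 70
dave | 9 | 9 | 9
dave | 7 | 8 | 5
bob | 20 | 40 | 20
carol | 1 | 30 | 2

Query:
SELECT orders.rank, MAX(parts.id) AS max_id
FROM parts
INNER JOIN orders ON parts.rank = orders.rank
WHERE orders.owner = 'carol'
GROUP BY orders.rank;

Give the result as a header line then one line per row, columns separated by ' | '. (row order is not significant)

After JOIN orders (4 rows):
parts.rank | parts.name | parts.yr | parts.id | orders.owner | orders.yr | orders.rank | orders.qty
8 | frank | 50 | 80 | dave | 7 | 8 | 5
9 | alice | 7 | 4 | dave | 9 | 9 | 9
30 | hank | 5 | 2 | dave | 6 | 30 | 70
30 | hank | 5 | 2 | carol | 1 | 30 | 2
After WHERE (1 rows):
parts.rank | parts.name | parts.yr | parts.id | orders.owner | orders.yr | orders.rank | orders.qty
30 | hank | 5 | 2 | carol | 1 | 30 | 2
After GROUP BY (1 rows):
orders.rank | max_id
30 | 2

== RESULT ==
orders.rank | max_id
30 | 2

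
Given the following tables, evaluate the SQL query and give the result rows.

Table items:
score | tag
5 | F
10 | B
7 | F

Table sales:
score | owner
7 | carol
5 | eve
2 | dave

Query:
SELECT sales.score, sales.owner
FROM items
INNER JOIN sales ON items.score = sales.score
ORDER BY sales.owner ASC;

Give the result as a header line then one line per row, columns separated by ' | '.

== RESULT ==
sales.score | sales.owner
7 | carol
5 | eve

Derivation:
After JOIN sales (2 rows):
items.score | items.tag | sales.score | sales.owner
5 | F | 5 | eve
7 | F | 7 | carol
After SELECT (2 rows):
sales.score | sales.owner
5 | eve
7 | carol
After ORDER BY (2 rows):
sales.score | sales.owner
7 | carol
5 | eve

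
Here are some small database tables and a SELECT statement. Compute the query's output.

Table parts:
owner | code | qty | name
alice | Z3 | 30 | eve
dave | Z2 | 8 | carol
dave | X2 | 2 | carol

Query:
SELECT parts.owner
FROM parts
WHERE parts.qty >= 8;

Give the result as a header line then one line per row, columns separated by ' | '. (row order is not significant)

After WHERE (2 rows):
parts.owner | parts.code | parts.qty | parts.name
alice | Z3 | 30 | eve
dave | Z2 | 8 | carol
After SELECT (2 rows):
parts.owner
alice
dave

== RESULT ==
parts.owner
alice
dave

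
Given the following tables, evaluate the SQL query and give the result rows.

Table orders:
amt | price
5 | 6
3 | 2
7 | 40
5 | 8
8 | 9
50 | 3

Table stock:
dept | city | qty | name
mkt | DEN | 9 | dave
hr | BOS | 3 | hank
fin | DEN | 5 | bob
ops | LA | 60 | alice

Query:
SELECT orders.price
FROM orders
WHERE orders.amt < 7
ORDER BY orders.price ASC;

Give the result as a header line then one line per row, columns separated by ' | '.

After WHERE (3 rows):
orders.amt | orders.price
5 | 6
3 | 2
5 | 8
After SELECT (3 rows):
orders.price
6
2
8
After ORDER BY (3 rows):
orders.price
2
6
8

== RESULT ==
orders.price
2
6
8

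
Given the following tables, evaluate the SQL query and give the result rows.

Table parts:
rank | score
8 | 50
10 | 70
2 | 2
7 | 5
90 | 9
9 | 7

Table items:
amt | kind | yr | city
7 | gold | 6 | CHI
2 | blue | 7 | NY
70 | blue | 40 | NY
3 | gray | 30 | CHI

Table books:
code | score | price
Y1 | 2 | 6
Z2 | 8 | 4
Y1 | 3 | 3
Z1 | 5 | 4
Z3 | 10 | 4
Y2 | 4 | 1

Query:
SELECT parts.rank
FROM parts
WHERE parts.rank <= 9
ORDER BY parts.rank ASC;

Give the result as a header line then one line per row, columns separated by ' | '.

== RESULT ==
parts.rank
2
7
8
9

Derivation:
After WHERE (4 rows):
parts.rank | parts.score
8 | 50
2 | 2
7 | 5
9 | 7
After SELECT (4 rows):
parts.rank
8
2
7
9
After ORDER BY (4 rows):
parts.rank
2
7
8
9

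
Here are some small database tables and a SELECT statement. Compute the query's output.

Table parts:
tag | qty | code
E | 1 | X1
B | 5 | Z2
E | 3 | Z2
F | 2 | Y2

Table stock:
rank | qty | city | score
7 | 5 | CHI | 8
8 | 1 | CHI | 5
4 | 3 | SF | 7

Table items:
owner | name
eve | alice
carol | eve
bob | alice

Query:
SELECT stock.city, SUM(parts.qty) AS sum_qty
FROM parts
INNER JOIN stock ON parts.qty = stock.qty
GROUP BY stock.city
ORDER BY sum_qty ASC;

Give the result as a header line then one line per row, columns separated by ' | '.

== RESULT ==
stock.city | sum_qty
SF | 3
CHI | 6

Derivation:
After JOIN stock (3 rows):
parts.tag | parts.qty | parts.code | stock.rank | stock.qty | stock.city | stock.score
E | 1 | X1 | 8 | 1 | CHI | 5
B | 5 | Z2 | 7 | 5 | CHI | 8
E | 3 | Z2 | 4 | 3 | SF | 7
After GROUP BY (2 rows):
stock.city | sum_qty
CHI | 6
SF | 3
After ORDER BY (2 rows):
stock.city | sum_qty
SF | 3
CHI | 6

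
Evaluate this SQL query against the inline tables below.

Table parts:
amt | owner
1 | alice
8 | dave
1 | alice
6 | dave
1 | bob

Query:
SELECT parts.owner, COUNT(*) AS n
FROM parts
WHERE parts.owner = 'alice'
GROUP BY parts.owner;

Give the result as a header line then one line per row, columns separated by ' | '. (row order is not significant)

After WHERE (2 rows):
parts.amt | parts.owner
1 | alice
1 | alice
After GROUP BY (1 rows):
parts.owner | n
alice | 2

== RESULT ==
parts.owner | n
alice | 2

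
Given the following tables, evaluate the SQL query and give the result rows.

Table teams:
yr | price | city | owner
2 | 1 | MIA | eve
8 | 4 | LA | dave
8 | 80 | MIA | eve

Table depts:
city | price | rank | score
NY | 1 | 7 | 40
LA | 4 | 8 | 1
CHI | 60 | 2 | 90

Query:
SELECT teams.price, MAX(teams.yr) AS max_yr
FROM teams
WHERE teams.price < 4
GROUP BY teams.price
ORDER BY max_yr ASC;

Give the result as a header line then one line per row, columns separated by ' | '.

== RESULT ==
teams.price | max_yr
1 | 2

Derivation:
After WHERE (1 rows):
teams.yr | teams.price | teams.city | teams.owner
2 | 1 | MIA | eve
After GROUP BY (1 rows):
teams.price | max_yr
1 | 2
After ORDER BY (1 rows):
teams.price | max_yr
1 | 2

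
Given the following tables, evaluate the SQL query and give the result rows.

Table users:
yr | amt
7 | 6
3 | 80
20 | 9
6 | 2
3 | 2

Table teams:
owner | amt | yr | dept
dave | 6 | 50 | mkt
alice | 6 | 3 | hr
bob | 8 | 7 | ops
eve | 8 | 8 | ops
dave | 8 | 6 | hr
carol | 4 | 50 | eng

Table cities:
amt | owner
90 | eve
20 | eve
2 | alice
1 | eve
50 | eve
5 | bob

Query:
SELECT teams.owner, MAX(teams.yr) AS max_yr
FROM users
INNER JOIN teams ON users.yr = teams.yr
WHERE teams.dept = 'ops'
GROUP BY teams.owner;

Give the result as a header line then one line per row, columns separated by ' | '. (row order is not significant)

== RESULT ==
teams.owner | max_yr
bob | 7

Derivation:
After JOIN teams (4 rows):
users.yr | users.amt | teams.owner | teams.amt | teams.yr | teams.dept
7 | 6 | bob | 8 | 7 | ops
3 | 80 | alice | 6 | 3 | hr
6 | 2 | dave | 8 | 6 | hr
3 | 2 | alice | 6 | 3 | hr
After WHERE (1 rows):
users.yr | users.amt | teams.owner | teams.amt | teams.yr | teams.dept
7 | 6 | bob | 8 | 7 | ops
After GROUP BY (1 rows):
teams.owner | max_yr
bob | 7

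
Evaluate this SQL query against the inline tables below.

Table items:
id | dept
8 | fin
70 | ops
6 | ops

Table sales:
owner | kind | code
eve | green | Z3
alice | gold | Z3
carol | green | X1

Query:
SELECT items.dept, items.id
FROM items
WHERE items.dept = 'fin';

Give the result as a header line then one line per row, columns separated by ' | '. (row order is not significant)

After WHERE (1 rows):
items.id | items.dept
8 | fin
After SELECT (1 rows):
items.dept | items.id
fin | 8

== RESULT ==
items.dept | items.id
fin | 8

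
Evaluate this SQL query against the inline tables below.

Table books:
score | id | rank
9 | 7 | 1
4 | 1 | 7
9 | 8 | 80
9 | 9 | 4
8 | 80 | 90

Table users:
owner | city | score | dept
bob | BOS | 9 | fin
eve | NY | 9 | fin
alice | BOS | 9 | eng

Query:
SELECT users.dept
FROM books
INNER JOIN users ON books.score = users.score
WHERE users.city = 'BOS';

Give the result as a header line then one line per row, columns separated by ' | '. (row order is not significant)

After JOIN users (9 rows):
books.score | books.id | books.rank | users.owner | users.city | users.score | users.dept
9 | 7 | 1 | bob | BOS | 9 | fin
9 | 7 | 1 | eve | NY | 9 | fin
9 | 7 | 1 | alice | BOS | 9 | eng
9 | 8 | 80 | bob | BOS | 9 | fin
9 | 8 | 80 | eve | NY | 9 | fin
9 | 8 | 80 | alice | BOS | 9 | eng
9 | 9 | 4 | bob | BOS | 9 | fin
9 | 9 | 4 | eve | NY | 9 | fin
9 | 9 | 4 | alice | BOS | 9 | eng
After WHERE (6 rows):
books.score | books.id | books.rank | users.owner | users.city | users.score | users.dept
9 | 7 | 1 | bob | BOS | 9 | fin
9 | 7 | 1 | alice | BOS | 9 | eng
9 | 8 | 80 | bob | BOS | 9 | fin
9 | 8 | 80 | alice | BOS | 9 | eng
9 | 9 | 4 | bob | BOS | 9 | fin
9 | 9 | 4 | alice | BOS | 9 | eng
After SELECT (6 rows):
users.dept
fin
eng
fin
eng
fin
eng

== RESULT ==
users.dept
fin
eng
fin
eng
fin
eng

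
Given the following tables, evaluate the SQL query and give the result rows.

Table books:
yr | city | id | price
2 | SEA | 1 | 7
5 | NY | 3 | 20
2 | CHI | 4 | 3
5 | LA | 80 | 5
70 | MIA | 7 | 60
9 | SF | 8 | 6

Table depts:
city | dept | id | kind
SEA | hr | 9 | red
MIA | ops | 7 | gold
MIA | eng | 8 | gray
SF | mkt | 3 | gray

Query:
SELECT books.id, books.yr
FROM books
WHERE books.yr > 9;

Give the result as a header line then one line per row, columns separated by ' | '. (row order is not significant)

After WHERE (1 rows):
books.yr | books.city | books.id | books.price
70 | MIA | 7 | 60
After SELECT (1 rows):
books.id | books.yr
7 | 70

== RESULT ==
books.id | books.yr
7 | 70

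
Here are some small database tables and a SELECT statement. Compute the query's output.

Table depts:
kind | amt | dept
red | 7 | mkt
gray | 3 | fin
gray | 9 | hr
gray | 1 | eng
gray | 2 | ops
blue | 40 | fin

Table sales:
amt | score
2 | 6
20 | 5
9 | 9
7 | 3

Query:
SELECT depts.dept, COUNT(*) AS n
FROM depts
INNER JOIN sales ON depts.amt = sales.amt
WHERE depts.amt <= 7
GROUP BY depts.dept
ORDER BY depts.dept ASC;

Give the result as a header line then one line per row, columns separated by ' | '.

After JOIN sales (3 rows):
depts.kind | depts.amt | depts.dept | sales.amt | sales.score
red | 7 | mkt | 7 | 3
gray | 9 | hr | 9 | 9
gray | 2 | ops | 2 | 6
After WHERE (2 rows):
depts.kind | depts.amt | depts.dept | sales.amt | sales.score
red | 7 | mkt | 7 | 3
gray | 2 | ops | 2 | 6
After GROUP BY (2 rows):
depts.dept | n
mkt | 1
ops | 1
After ORDER BY (2 rows):
depts.dept | n
mkt | 1
ops | 1

== RESULT ==
depts.dept | n
mkt | 1
ops | 1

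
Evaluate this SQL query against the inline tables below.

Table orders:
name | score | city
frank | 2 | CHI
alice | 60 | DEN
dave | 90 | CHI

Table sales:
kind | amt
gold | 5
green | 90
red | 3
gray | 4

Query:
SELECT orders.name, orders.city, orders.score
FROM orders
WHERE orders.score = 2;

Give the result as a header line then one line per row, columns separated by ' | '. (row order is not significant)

After WHERE (1 rows):
orders.name | orders.score | orders.city
frank | 2 | CHI
After SELECT (1 rows):
orders.name | orders.city | orders.score
frank | CHI | 2

== RESULT ==
orders.name | orders.city | orders.score
frank | CHI | 2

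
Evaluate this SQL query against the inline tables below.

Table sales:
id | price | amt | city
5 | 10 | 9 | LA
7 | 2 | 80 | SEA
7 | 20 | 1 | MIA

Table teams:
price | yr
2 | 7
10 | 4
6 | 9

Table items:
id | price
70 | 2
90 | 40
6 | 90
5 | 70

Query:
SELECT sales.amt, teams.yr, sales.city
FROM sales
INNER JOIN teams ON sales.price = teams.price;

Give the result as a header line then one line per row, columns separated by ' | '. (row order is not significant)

== RESULT ==
sales.amt | teams.yr | sales.city
9 | 4 | LA
80 | 7 | SEA

Derivation:
After JOIN teams (2 rows):
sales.id | sales.price | sales.amt | sales.city | teams.price | teams.yr
5 | 10 | 9 | LA | 10 | 4
7 | 2 | 80 | SEA | 2 | 7
After SELECT (2 rows):
sales.amt | teams.yr | sales.city
9 | 4 | LA
80 | 7 | SEA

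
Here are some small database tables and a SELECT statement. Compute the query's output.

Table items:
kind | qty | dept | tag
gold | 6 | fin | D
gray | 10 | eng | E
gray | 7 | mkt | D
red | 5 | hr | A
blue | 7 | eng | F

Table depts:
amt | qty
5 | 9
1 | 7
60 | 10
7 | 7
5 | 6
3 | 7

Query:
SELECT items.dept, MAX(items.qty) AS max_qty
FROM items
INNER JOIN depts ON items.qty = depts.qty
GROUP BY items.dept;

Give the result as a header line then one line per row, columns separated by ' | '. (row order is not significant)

== RESULT ==
items.dept | max_qty
fin | 6
eng | 10
mkt | 7

Derivation:
After JOIN depts (8 rows):
items.kind | items.qty | items.dept | items.tag | depts.amt | depts.qty
gold | 6 | fin | D | 5 | 6
gray | 10 | eng | E | 60 | 10
gray | 7 | mkt | D | 1 | 7
gray | 7 | mkt | D | 7 | 7
gray | 7 | mkt | D | 3 | 7
blue | 7 | eng | F | 1 | 7
blue | 7 | eng | F | 7 | 7
blue | 7 | eng | F | 3 | 7
After GROUP BY (3 rows):
items.dept | max_qty
fin | 6
eng | 10
mkt | 7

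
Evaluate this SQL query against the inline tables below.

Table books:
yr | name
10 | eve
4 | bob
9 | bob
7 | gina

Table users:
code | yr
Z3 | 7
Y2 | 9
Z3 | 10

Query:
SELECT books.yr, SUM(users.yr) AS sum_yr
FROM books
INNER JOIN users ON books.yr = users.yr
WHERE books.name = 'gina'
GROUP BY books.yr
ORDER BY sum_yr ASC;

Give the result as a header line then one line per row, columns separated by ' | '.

After JOIN users (3 rows):
books.yr | books.name | users.code | users.yr
10 | eve | Z3 | 10
9 | bob | Y2 | 9
7 | gina | Z3 | 7
After WHERE (1 rows):
books.yr | books.name | users.code | users.yr
7 | gina | Z3 | 7
After GROUP BY (1 rows):
books.yr | sum_yr
7 | 7
After ORDER BY (1 rows):
books.yr | sum_yr
7 | 7

== RESULT ==
books.yr | sum_yr
7 | 7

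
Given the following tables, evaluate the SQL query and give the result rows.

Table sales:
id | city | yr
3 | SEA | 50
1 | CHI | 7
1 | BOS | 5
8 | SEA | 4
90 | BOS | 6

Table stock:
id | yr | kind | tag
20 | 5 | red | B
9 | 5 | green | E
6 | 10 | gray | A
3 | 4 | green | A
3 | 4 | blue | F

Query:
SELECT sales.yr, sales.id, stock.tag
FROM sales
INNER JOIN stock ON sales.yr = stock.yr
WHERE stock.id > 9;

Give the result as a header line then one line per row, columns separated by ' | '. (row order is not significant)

After JOIN stock (4 rows):
sales.id | sales.city | sales.yr | stock.id | stock.yr | stock.kind | stock.tag
1 | BOS | 5 | 20 | 5 | red | B
1 | BOS | 5 | 9 | 5 | green | E
8 | SEA | 4 | 3 | 4 | green | A
8 | SEA | 4 | 3 | 4 | blue | F
After WHERE (1 rows):
sales.id | sales.city | sales.yr | stock.id | stock.yr | stock.kind | stock.tag
1 | BOS | 5 | 20 | 5 | red | B
After SELECT (1 rows):
sales.yr | sales.id | stock.tag
5 | 1 | B

== RESULT ==
sales.yr | sales.id | stock.tag
5 | 1 | B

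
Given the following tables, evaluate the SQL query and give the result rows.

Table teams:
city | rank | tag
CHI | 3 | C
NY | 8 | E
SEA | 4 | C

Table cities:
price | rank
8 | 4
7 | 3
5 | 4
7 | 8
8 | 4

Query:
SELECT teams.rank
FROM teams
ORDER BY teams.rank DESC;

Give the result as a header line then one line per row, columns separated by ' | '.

After SELECT (3 rows):
teams.rank
3
8
4
After ORDER BY (3 rows):
teams.rank
8
4
3

== RESULT ==
teams.rank
8
4
3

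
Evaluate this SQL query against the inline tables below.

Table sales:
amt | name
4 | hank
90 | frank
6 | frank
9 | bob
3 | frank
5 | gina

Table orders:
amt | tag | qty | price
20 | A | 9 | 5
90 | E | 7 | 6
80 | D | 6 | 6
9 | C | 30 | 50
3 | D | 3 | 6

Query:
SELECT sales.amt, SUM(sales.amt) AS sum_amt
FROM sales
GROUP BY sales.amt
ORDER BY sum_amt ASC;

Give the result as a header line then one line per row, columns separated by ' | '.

== RESULT ==
sales.amt | sum_amt
3 | 3
4 | 4
5 | 5
6 | 6
9 | 9
90 | 90

Derivation:
After GROUP BY (6 rows):
sales.amt | sum_amt
4 | 4
90 | 90
6 | 6
9 | 9
3 | 3
5 | 5
After ORDER BY (6 rows):
sales.amt | sum_amt
3 | 3
4 | 4
5 | 5
6 | 6
9 | 9
90 | 90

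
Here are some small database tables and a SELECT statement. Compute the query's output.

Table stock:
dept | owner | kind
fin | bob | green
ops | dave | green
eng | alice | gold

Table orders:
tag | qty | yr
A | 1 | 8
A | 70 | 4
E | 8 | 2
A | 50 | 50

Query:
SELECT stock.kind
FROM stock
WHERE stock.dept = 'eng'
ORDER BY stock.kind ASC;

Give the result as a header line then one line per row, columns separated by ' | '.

After WHERE (1 rows):
stock.dept | stock.owner | stock.kind
eng | alice | gold
After SELECT (1 rows):
stock.kind
gold
After ORDER BY (1 rows):
stock.kind
gold

== RESULT ==
stock.kind
gold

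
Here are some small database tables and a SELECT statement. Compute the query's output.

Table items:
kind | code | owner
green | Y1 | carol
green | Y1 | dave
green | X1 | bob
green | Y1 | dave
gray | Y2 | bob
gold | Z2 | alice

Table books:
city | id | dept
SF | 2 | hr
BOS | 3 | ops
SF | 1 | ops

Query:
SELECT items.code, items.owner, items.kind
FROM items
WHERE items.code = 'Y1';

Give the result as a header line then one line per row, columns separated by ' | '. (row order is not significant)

== RESULT ==
items.code | items.owner | items.kind
Y1 | carol | green
Y1 | dave | green
Y1 | dave | green

Derivation:
After WHERE (3 rows):
items.kind | items.code | items.owner
green | Y1 | carol
green | Y1 | dave
green | Y1 | dave
After SELECT (3 rows):
items.code | items.owner | items.kind
Y1 | carol | green
Y1 | dave | green
Y1 | dave | green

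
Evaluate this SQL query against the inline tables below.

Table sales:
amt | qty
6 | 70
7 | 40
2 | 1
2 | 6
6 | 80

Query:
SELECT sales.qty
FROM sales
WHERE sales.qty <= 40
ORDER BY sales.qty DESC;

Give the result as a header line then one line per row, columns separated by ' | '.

== RESULT ==
sales.qty
40
6
1

Derivation:
After WHERE (3 rows):
sales.amt | sales.qty
7 | 40
2 | 1
2 | 6
After SELECT (3 rows):
sales.qty
40
1
6
After ORDER BY (3 rows):
sales.qty
40
6
1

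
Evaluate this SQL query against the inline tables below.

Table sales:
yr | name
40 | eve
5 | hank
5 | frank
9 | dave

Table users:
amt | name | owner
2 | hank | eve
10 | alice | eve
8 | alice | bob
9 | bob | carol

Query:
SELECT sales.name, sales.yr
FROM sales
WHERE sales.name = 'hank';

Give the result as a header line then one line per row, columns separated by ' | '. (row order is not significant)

After WHERE (1 rows):
sales.yr | sales.name
5 | hank
After SELECT (1 rows):
sales.name | sales.yr
hank | 5

== RESULT ==
sales.name | sales.yr
hank | 5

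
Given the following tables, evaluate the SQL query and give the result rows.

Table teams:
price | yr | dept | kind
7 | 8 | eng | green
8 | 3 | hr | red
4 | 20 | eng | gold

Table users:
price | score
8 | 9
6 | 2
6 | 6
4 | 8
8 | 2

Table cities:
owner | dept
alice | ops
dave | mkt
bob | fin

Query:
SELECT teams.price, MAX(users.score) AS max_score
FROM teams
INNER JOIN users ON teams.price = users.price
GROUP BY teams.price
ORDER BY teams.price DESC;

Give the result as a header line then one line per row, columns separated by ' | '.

After JOIN users (3 rows):
teams.price | teams.yr | teams.dept | teams.kind | users.price | users.score
8 | 3 | hr | red | 8 | 9
8 | 3 | hr | red | 8 | 2
4 | 20 | eng | gold | 4 | 8
After GROUP BY (2 rows):
teams.price | max_score
8 | 9
4 | 8
After ORDER BY (2 rows):
teams.price | max_score
8 | 9
4 | 8

== RESULT ==
teams.price | max_score
8 | 9
4 | 8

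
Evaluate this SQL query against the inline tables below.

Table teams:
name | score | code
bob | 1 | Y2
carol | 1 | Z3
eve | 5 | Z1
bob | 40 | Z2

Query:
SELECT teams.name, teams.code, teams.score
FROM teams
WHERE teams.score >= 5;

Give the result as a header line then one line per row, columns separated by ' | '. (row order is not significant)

== RESULT ==
teams.name | teams.code | teams.score
eve | Z1 | 5
bob | Z2 | 40

Derivation:
After WHERE (2 rows):
teams.name | teams.score | teams.code
eve | 5 | Z1
bob | 40 | Z2
After SELECT (2 rows):
teams.name | teams.code | teams.score
eve | Z1 | 5
bob | Z2 | 40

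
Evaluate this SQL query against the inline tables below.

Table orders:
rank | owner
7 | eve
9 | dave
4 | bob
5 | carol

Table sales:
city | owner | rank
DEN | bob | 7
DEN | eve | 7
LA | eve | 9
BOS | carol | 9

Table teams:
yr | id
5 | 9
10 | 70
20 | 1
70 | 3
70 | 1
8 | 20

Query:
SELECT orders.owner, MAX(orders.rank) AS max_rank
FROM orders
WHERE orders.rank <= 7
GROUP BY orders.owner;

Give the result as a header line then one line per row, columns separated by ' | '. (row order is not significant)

== RESULT ==
orders.owner | max_rank
eve | 7
bob | 4
carol | 5

Derivation:
After WHERE (3 rows):
orders.rank | orders.owner
7 | eve
4 | bob
5 | carol
After GROUP BY (3 rows):
orders.owner | max_rank
eve | 7
bob | 4
carol | 5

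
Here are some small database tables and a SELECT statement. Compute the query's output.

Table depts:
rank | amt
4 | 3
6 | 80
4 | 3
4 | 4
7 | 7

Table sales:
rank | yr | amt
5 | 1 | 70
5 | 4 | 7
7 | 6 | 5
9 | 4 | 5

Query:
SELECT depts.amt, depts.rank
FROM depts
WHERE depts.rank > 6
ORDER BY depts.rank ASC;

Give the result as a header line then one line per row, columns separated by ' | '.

== RESULT ==
depts.amt | depts.rank
7 | 7

Derivation:
After WHERE (1 rows):
depts.rank | depts.amt
7 | 7
After SELECT (1 rows):
depts.amt | depts.rank
7 | 7
After ORDER BY (1 rows):
depts.amt | depts.rank
7 | 7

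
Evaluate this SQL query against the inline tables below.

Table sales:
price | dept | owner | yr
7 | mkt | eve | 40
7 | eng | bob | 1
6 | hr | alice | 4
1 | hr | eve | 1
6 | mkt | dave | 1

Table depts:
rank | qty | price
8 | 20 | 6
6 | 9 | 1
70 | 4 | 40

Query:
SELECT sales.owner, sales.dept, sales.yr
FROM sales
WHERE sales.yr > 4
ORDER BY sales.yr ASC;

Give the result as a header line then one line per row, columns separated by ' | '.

== RESULT ==
sales.owner | sales.dept | sales.yr
eve | mkt | 40

Derivation:
After WHERE (1 rows):
sales.price | sales.dept | sales.owner | sales.yr
7 | mkt | eve | 40
After SELECT (1 rows):
sales.owner | sales.dept | sales.yr
eve | mkt | 40
After ORDER BY (1 rows):
sales.owner | sales.dept | sales.yr
eve | mkt | 40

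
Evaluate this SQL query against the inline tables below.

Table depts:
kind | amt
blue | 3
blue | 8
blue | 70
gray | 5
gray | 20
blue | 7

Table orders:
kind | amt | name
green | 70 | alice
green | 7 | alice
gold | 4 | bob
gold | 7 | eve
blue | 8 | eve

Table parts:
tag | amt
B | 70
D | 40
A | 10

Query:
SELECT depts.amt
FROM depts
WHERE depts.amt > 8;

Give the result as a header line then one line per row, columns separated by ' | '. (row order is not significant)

== RESULT ==
depts.amt
70
20

Derivation:
After WHERE (2 rows):
depts.kind | depts.amt
blue | 70
gray | 20
After SELECT (2 rows):
depts.amt
70
20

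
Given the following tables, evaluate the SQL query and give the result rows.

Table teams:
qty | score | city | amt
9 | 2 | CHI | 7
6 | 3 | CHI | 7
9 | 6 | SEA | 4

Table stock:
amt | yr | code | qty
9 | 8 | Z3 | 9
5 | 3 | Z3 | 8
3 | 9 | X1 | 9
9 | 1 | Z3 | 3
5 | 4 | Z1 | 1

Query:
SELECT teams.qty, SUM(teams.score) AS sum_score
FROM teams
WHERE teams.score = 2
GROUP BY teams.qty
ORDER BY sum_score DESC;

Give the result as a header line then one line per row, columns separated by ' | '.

== RESULT ==
teams.qty | sum_score
9 | 2

Derivation:
After WHERE (1 rows):
teams.qty | teams.score | teams.city | teams.amt
9 | 2 | CHI | 7
After GROUP BY (1 rows):
teams.qty | sum_score
9 | 2
After ORDER BY (1 rows):
teams.qty | sum_score
9 | 2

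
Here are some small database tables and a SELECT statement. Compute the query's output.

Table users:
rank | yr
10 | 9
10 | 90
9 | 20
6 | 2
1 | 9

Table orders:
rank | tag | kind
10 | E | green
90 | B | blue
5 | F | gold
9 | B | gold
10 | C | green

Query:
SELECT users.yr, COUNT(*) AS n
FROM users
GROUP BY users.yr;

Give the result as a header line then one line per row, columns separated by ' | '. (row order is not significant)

After GROUP BY (4 rows):
users.yr | n
9 | 2
90 | 1
20 | 1
2 | 1

== RESULT ==
users.yr | n
9 | 2
90 | 1
20 | 1
2 | 1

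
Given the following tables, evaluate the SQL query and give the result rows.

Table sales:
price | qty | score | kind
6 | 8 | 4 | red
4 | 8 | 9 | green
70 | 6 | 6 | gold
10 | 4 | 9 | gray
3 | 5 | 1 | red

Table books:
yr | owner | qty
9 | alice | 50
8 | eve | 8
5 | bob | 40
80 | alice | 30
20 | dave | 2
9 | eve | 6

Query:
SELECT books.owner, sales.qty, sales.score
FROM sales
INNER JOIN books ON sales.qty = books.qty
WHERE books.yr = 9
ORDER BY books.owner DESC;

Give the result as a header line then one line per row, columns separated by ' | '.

== RESULT ==
books.owner | sales.qty | sales.score
eve | 6 | 6

Derivation:
After JOIN books (3 rows):
sales.price | sales.qty | sales.score | sales.kind | books.yr | books.owner | books.qty
6 | 8 | 4 | red | 8 | eve | 8
4 | 8 | 9 | green | 8 | eve | 8
70 | 6 | 6 | gold | 9 | eve | 6
After WHERE (1 rows):
sales.price | sales.qty | sales.score | sales.kind | books.yr | books.owner | books.qty
70 | 6 | 6 | gold | 9 | eve | 6
After SELECT (1 rows):
books.owner | sales.qty | sales.score
eve | 6 | 6
After ORDER BY (1 rows):
books.owner | sales.qty | sales.score
eve | 6 | 6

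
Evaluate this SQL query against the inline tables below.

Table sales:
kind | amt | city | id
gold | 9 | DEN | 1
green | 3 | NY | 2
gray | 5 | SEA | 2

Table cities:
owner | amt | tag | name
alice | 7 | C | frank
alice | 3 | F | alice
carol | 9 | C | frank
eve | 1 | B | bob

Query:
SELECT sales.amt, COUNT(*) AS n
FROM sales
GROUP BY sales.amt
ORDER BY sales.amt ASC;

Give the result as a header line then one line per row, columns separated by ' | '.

After GROUP BY (3 rows):
sales.amt | n
9 | 1
3 | 1
5 | 1
After ORDER BY (3 rows):
sales.amt | n
3 | 1
5 | 1
9 | 1

== RESULT ==
sales.amt | n
3 | 1
5 | 1
9 | 1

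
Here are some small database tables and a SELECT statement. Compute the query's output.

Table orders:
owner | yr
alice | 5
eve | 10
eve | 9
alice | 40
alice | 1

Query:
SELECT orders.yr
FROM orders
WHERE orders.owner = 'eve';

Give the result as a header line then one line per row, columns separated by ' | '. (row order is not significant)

After WHERE (2 rows):
orders.owner | orders.yr
eve | 10
eve | 9
After SELECT (2 rows):
orders.yr
10
9

== RESULT ==
orders.yr
10
9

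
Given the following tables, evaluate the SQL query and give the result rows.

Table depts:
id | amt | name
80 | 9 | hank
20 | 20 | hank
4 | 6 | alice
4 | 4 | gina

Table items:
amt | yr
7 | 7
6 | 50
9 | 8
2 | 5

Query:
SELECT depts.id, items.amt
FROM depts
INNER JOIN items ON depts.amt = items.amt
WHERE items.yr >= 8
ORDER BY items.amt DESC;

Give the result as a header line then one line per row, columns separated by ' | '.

== RESULT ==
depts.id | items.amt
80 | 9
4 | 6

Derivation:
After JOIN items (2 rows):
depts.id | depts.amt | depts.name | items.amt | items.yr
80 | 9 | hank | 9 | 8
4 | 6 | alice | 6 | 50
After WHERE (2 rows):
depts.id | depts.amt | depts.name | items.amt | items.yr
80 | 9 | hank | 9 | 8
4 | 6 | alice | 6 | 50
After SELECT (2 rows):
depts.id | items.amt
80 | 9
4 | 6
After ORDER BY (2 rows):
depts.id | items.amt
80 | 9
4 | 6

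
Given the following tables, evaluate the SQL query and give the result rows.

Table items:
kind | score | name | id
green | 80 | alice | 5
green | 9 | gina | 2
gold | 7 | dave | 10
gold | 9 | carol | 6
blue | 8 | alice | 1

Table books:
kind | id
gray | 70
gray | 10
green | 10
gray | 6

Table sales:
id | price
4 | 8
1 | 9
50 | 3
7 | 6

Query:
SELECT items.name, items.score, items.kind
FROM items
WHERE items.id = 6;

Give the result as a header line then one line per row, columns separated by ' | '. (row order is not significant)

After WHERE (1 rows):
items.kind | items.score | items.name | items.id
gold | 9 | carol | 6
After SELECT (1 rows):
items.name | items.score | items.kind
carol | 9 | gold

== RESULT ==
items.name | items.score | items.kind
carol | 9 | gold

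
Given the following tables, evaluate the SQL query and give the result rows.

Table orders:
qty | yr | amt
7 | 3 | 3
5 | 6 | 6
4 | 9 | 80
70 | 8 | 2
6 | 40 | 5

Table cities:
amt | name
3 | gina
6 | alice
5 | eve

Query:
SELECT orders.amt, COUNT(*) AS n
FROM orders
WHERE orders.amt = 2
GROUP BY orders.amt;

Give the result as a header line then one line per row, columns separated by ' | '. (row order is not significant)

== RESULT ==
orders.amt | n
2 | 1

Derivation:
After WHERE (1 rows):
orders.qty | orders.yr | orders.amt
70 | 8 | 2
After GROUP BY (1 rows):
orders.amt | n
2 | 1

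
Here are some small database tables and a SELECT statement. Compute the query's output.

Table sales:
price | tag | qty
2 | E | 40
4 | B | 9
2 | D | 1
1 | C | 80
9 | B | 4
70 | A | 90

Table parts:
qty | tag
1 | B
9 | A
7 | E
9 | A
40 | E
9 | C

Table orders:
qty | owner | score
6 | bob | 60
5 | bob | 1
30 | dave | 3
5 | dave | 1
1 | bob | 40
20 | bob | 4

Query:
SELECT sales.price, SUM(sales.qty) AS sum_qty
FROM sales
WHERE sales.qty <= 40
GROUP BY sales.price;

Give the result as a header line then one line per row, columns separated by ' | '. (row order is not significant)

After WHERE (4 rows):
sales.price | sales.tag | sales.qty
2 | E | 40
4 | B | 9
2 | D | 1
9 | B | 4
After GROUP BY (3 rows):
sales.price | sum_qty
2 | 41
4 | 9
9 | 4

== RESULT ==
sales.price | sum_qty
2 | 41
4 | 9
9 | 4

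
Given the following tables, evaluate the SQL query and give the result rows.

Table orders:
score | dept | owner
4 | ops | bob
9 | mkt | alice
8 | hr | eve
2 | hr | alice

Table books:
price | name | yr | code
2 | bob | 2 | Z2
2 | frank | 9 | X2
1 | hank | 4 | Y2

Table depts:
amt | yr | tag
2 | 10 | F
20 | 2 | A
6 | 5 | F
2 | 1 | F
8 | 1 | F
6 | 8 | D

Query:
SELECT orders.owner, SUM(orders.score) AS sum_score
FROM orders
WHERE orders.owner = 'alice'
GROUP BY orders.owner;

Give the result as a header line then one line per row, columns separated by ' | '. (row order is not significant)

After WHERE (2 rows):
orders.score | orders.dept | orders.owner
9 | mkt | alice
2 | hr | alice
After GROUP BY (1 rows):
orders.owner | sum_score
alice | 11

== RESULT ==
orders.owner | sum_score
alice | 11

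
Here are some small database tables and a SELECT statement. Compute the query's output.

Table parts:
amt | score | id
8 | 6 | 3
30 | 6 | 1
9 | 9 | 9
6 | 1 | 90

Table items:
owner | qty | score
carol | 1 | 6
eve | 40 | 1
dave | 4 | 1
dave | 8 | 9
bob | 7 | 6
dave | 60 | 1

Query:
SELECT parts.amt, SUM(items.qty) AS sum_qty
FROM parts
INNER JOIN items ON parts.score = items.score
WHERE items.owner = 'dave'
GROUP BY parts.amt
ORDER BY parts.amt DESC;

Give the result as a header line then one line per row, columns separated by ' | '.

== RESULT ==
parts.amt | sum_qty
9 | 8
6 | 64

Derivation:
After JOIN items (8 rows):
parts.amt | parts.score | parts.id | items.owner | items.qty | items.score
8 | 6 | 3 | carol | 1 | 6
8 | 6 | 3 | bob | 7 | 6
30 | 6 | 1 | carol | 1 | 6
30 | 6 | 1 | bob | 7 | 6
9 | 9 | 9 | dave | 8 | 9
6 | 1 | 90 | eve | 40 | 1
6 | 1 | 90 | dave | 4 | 1
6 | 1 | 90 | dave | 60 | 1
After WHERE (3 rows):
parts.amt | parts.score | parts.id | items.owner | items.qty | items.score
9 | 9 | 9 | dave | 8 | 9
6 | 1 | 90 | dave | 4 | 1
6 | 1 | 90 | dave | 60 | 1
After GROUP BY (2 rows):
parts.amt | sum_qty
9 | 8
6 | 64
After ORDER BY (2 rows):
parts.amt | sum_qty
9 | 8
6 | 64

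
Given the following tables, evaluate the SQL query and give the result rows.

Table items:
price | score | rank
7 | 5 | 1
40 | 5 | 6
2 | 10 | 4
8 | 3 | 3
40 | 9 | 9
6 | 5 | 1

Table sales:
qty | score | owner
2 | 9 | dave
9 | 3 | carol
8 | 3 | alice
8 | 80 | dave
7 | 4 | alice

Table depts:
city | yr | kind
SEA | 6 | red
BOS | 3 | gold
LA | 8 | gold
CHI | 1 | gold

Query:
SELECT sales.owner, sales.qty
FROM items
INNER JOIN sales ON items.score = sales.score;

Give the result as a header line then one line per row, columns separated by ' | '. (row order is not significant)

After JOIN sales (3 rows):
items.price | items.score | items.rank | sales.qty | sales.score | sales.owner
8 | 3 | 3 | 9 | 3 | carol
8 | 3 | 3 | 8 | 3 | alice
40 | 9 | 9 | 2 | 9 | dave
After SELECT (3 rows):
sales.owner | sales.qty
carol | 9
alice | 8
dave | 2

== RESULT ==
sales.owner | sales.qty
carol | 9
alice | 8
dave | 2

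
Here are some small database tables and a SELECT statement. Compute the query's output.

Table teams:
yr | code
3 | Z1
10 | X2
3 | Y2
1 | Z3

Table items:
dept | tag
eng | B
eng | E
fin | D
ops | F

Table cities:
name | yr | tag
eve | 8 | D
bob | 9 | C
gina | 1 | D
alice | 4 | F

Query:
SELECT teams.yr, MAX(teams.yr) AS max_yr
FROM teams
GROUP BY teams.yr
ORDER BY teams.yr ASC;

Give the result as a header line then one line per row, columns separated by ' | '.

After GROUP BY (3 rows):
teams.yr | max_yr
3 | 3
10 | 10
1 | 1
After ORDER BY (3 rows):
teams.yr | max_yr
1 | 1
3 | 3
10 | 10

== RESULT ==
teams.yr | max_yr
1 | 1
3 | 3
10 | 10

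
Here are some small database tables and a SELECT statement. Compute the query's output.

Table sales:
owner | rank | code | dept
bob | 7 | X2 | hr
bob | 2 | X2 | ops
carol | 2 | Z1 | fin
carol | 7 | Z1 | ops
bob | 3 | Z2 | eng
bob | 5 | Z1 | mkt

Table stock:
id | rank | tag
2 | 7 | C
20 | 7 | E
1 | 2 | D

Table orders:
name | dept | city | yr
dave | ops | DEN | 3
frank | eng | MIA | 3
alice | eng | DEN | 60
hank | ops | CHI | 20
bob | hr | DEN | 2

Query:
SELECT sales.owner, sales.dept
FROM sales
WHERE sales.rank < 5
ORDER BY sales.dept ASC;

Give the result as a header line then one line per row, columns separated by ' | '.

== RESULT ==
sales.owner | sales.dept
bob | eng
carol | fin
bob | ops

Derivation:
After WHERE (3 rows):
sales.owner | sales.rank | sales.code | sales.dept
bob | 2 | X2 | ops
carol | 2 | Z1 | fin
bob | 3 | Z2 | eng
After SELECT (3 rows):
sales.owner | sales.dept
bob | ops
carol | fin
bob | eng
After ORDER BY (3 rows):
sales.owner | sales.dept
bob | eng
carol | fin
bob | ops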